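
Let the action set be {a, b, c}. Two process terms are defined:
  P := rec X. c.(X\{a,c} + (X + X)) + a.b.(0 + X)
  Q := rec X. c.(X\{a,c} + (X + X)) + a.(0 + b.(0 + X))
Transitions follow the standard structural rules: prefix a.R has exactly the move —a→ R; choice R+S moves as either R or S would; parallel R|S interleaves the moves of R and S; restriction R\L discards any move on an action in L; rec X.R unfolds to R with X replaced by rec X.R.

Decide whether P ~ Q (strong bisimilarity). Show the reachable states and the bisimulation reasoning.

YES

Reachable graph of P (4 states):
  s0 = rec X. c.(X\{a,c} + (X + X)) + a.b.(0 + X) → ··a··> s1, ··c··> s2
  s1 = b.(0 + (rec X. c.(X\{a,c} + (X + X)) + a.b.(0 + X))) → ··b··> s3
  s2 = (rec X. c.(X\{a,c} + (X + X)) + a.b.(0 + X))\{a,c} + ((rec X. c.(X\{a,c} + (X + X)) + a.b.(0 + X)) + (rec X. c.(X\{a,c} + (X + X)) + a.b.(0 + X))) → ··a··> s1, ··c··> s2
  s3 = 0 + (rec X. c.(X\{a,c} + (X + X)) + a.b.(0 + X)) → ··a··> s1, ··c··> s2
Reachable graph of Q (4 states):
  t0 = rec X. c.(X\{a,c} + (X + X)) + a.(0 + b.(0 + X)) → ··a··> t1, ··c··> t2
  t1 = 0 + b.(0 + (rec X. c.(X\{a,c} + (X + X)) + a.(0 + b.(0 + X)))) → ··b··> t3
  t2 = (rec X. c.(X\{a,c} + (X + X)) + a.(0 + b.(0 + X)))\{a,c} + ((rec X. c.(X\{a,c} + (X + X)) + a.(0 + b.(0 + X))) + (rec X. c.(X\{a,c} + (X + X)) + a.(0 + b.(0 + X)))) → ··a··> t1, ··c··> t2
  t3 = 0 + (rec X. c.(X\{a,c} + (X + X)) + a.(0 + b.(0 + X))) → ··a··> t1, ··c··> t2
Bisimilarity quotient blocks:
  B0 = {s0, s2, s3, t0, t2, t3}
  B1 = {s1, t1}
s0 ∈ B0, t0 ∈ B0 → same block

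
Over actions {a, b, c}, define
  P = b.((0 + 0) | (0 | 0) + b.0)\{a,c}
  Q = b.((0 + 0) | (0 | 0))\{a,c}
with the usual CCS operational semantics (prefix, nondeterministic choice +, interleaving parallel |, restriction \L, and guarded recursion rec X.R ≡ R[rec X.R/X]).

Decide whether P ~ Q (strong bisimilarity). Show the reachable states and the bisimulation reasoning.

P ≁ Q

Reachable graph of P (3 states):
  s0 = b.((0 + 0) | (0 | 0) + b.0)\{a,c} has moves -b-> s1
  s1 = ((0 + 0) | (0 | 0) + b.0)\{a,c} has moves -b-> s2
  s2 = 0\{a,c} has moves ·
Reachable graph of Q (2 states):
  t0 = b.((0 + 0) | (0 | 0))\{a,c} has moves -b-> t1
  t1 = ((0 + 0) | (0 | 0))\{a,c} has moves ·
Coarsest stable partition (strong bisimilarity classes):
  B0 = {s0}
  B1 = {s1, t0}
  B2 = {s2, t1}
s0 ∈ B0, t0 ∈ B1 → different blocks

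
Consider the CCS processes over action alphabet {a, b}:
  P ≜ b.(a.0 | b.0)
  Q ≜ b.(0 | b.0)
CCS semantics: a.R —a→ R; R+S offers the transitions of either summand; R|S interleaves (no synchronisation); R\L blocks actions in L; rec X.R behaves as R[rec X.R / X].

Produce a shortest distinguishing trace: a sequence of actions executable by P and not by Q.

P's transition system — 5 states:
  u0 = b.(a.0 | b.0) | ··b··> u1
  u1 = a.0 | b.0 | ··a··> u2, ··b··> u3
  u2 = 0 | b.0 | ··b··> u4
  u3 = a.0 | 0 | ··a··> u4
  u4 = 0 | 0 | (no moves)
Q's transition system — 3 states:
  v0 = b.(0 | b.0) | ··b··> v1
  v1 = 0 | b.0 | ··b··> v2
  v2 = 0 | 0 | (no moves)
Run σ = ⟨ba⟩ on P: start {u0}
  step 1 (b): {u1}
  step 2 (a): {u2}
  — P admits the full trace.
Run σ = ⟨ba⟩ on Q: start {v0}
  step 1 (b): {v1}
  step 2 (a): ∅ (Q stuck)

ba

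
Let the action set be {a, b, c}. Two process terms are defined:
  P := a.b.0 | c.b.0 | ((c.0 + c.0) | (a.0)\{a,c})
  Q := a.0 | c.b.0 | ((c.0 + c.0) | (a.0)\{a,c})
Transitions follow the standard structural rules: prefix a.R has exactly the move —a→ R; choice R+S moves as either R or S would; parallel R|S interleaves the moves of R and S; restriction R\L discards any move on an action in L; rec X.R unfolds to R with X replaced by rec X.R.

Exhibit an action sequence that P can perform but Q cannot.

ab

P's transition system — 18 states:
  p0 = a.b.0 | c.b.0 | ((c.0 + c.0) | (a.0)\{a,c}) has moves ··a··> p1, ··c··> p2, ··c··> p3
  p1 = b.0 | c.b.0 | ((c.0 + c.0) | (a.0)\{a,c}) has moves ··b··> p4, ··c··> p5, ··c··> p6
  p2 = a.b.0 | b.0 | ((c.0 + c.0) | (a.0)\{a,c}) has moves ··a··> p5, ··b··> p7, ··c··> p8
  p3 = a.b.0 | c.b.0 | (0 | (a.0)\{a,c}) has moves ··a··> p6, ··c··> p8
  p4 = 0 | c.b.0 | ((c.0 + c.0) | (a.0)\{a,c}) has moves ··c··> p10, ··c··> p9
  p5 = b.0 | b.0 | ((c.0 + c.0) | (a.0)\{a,c}) has moves ··b··> p11, ··b··> p9, ··c··> p12
  p6 = b.0 | c.b.0 | (0 | (a.0)\{a,c}) has moves ··b··> p10, ··c··> p12
  p7 = a.b.0 | 0 | ((c.0 + c.0) | (a.0)\{a,c}) has moves ··a··> p11, ··c··> p13
  p8 = a.b.0 | b.0 | (0 | (a.0)\{a,c}) has moves ··a··> p12, ··b··> p13
  p9 = 0 | b.0 | ((c.0 + c.0) | (a.0)\{a,c}) has moves ··b··> p14, ··c··> p15
  p10 = 0 | c.b.0 | (0 | (a.0)\{a,c}) has moves ··c··> p15
  p11 = b.0 | 0 | ((c.0 + c.0) | (a.0)\{a,c}) has moves ··b··> p14, ··c··> p16
  p12 = b.0 | b.0 | (0 | (a.0)\{a,c}) has moves ··b··> p15, ··b··> p16
  p13 = a.b.0 | 0 | (0 | (a.0)\{a,c}) has moves ··a··> p16
  p14 = 0 | 0 | ((c.0 + c.0) | (a.0)\{a,c}) has moves ··c··> p17
  p15 = 0 | b.0 | (0 | (a.0)\{a,c}) has moves ··b··> p17
  p16 = b.0 | 0 | (0 | (a.0)\{a,c}) has moves ··b··> p17
  p17 = 0 | 0 | (0 | (a.0)\{a,c}) has moves ∅
Q's transition system — 12 states:
  q0 = a.0 | c.b.0 | ((c.0 + c.0) | (a.0)\{a,c}) has moves ··a··> q1, ··c··> q2, ··c··> q3
  q1 = 0 | c.b.0 | ((c.0 + c.0) | (a.0)\{a,c}) has moves ··c··> q4, ··c··> q5
  q2 = a.0 | b.0 | ((c.0 + c.0) | (a.0)\{a,c}) has moves ··a··> q4, ··b··> q6, ··c··> q7
  q3 = a.0 | c.b.0 | (0 | (a.0)\{a,c}) has moves ··a··> q5, ··c··> q7
  q4 = 0 | b.0 | ((c.0 + c.0) | (a.0)\{a,c}) has moves ··b··> q8, ··c··> q9
  q5 = 0 | c.b.0 | (0 | (a.0)\{a,c}) has moves ··c··> q9
  q6 = a.0 | 0 | ((c.0 + c.0) | (a.0)\{a,c}) has moves ··a··> q8, ··c··> q10
  q7 = a.0 | b.0 | (0 | (a.0)\{a,c}) has moves ··a··> q9, ··b··> q10
  q8 = 0 | 0 | ((c.0 + c.0) | (a.0)\{a,c}) has moves ··c··> q11
  q9 = 0 | b.0 | (0 | (a.0)\{a,c}) has moves ··b··> q11
  q10 = a.0 | 0 | (0 | (a.0)\{a,c}) has moves ··a··> q11
  q11 = 0 | 0 | (0 | (a.0)\{a,c}) has moves ∅
Executing ab from P (initial set {p0}):
  after a @ step 1: {p1}
  after b @ step 2: {p4}
  ✓ P
Executing ab from Q (initial set {q0}):
  after a @ step 1: {q1}
  after b @ step 2: ∅ (Q stuck)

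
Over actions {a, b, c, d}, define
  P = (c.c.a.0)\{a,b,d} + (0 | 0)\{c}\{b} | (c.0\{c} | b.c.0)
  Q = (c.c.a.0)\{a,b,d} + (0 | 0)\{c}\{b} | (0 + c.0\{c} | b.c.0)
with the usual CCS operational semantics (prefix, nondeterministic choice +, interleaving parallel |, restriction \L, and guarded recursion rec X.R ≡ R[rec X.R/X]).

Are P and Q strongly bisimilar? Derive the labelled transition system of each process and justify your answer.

bisimilar

P's transition system — 8 states:
  s0 = (c.c.a.0)\{a,b,d} + (0 | 0)\{c}\{b} | (c.0\{c} | b.c.0) → ··b··> s1, ··c··> s2, ··c··> s3
  s1 = (0 | 0)\{c}\{b} | (c.0\{c} | c.0) → ··c··> s4, ··c··> s5
  s2 = (0 | 0)\{c}\{b} | (0\{c} | b.c.0) → ··b··> s4
  s3 = (c.a.0)\{a,b,d} → ··c··> s6
  s4 = (0 | 0)\{c}\{b} | (0\{c} | c.0) → ··c··> s7
  s5 = (0 | 0)\{c}\{b} | (c.0\{c} | 0) → ··c··> s7
  s6 = (a.0)\{a,b,d} → stopped
  s7 = (0 | 0)\{c}\{b} | (0\{c} | 0) → stopped
Q's transition system — 8 states:
  t0 = (c.c.a.0)\{a,b,d} + (0 | 0)\{c}\{b} | (0 + c.0\{c} | b.c.0) → ··b··> t1, ··c··> t2, ··c··> t3
  t1 = (0 | 0)\{c}\{b} | (c.0\{c} | c.0) → ··c··> t4, ··c··> t5
  t2 = (0 | 0)\{c}\{b} | (0\{c} | b.c.0) → ··b··> t4
  t3 = (c.a.0)\{a,b,d} → ··c··> t6
  t4 = (0 | 0)\{c}\{b} | (0\{c} | c.0) → ··c··> t7
  t5 = (0 | 0)\{c}\{b} | (c.0\{c} | 0) → ··c··> t7
  t6 = (a.0)\{a,b,d} → stopped
  t7 = (0 | 0)\{c}\{b} | (0\{c} | 0) → stopped
Partition-refinement fixed point:
  B0 = {s0, t0}
  B1 = {s1, t1}
  B2 = {s3, s4, s5, t3, t4, t5}
  B3 = {s6, s7, t6, t7}
  B4 = {s2, t2}
s0 ∈ B0, t0 ∈ B0 → same block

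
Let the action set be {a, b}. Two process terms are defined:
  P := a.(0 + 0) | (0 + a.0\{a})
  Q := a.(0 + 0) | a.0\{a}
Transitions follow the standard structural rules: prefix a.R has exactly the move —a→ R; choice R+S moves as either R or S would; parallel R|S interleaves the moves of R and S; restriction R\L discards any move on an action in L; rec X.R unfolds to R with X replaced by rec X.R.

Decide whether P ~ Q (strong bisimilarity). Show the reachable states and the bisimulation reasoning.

YES

P's transition system — 4 states:
  s0 = a.(0 + 0) | (0 + a.0\{a}) ⊢ -a-> s1, -a-> s2
  s1 = (0 + 0) | (0 + a.0\{a}) ⊢ -a-> s3
  s2 = a.(0 + 0) | 0\{a} ⊢ -a-> s3
  s3 = (0 + 0) | 0\{a} ⊢ stopped
Q's transition system — 4 states:
  t0 = a.(0 + 0) | a.0\{a} ⊢ -a-> t1, -a-> t2
  t1 = (0 + 0) | a.0\{a} ⊢ -a-> t3
  t2 = a.(0 + 0) | 0\{a} ⊢ -a-> t3
  t3 = (0 + 0) | 0\{a} ⊢ stopped
Coarsest stable partition (strong bisimilarity classes):
  B0 = {s0, t0}
  B1 = {s1, s2, t1, t2}
  B2 = {s3, t3}
s0 ∈ B0, t0 ∈ B0 → same block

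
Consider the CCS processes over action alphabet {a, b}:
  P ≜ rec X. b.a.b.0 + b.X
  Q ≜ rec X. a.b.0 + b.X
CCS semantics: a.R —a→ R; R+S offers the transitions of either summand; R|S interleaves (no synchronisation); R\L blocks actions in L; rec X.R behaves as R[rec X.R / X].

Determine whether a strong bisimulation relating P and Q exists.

Reachable graph of P (4 states):
  p0 = rec X. b.a.b.0 + b.X has moves =b=> p0, =b=> p1
  p1 = a.b.0 has moves =a=> p2
  p2 = b.0 has moves =b=> p3
  p3 = 0 has moves stopped
Reachable graph of Q (3 states):
  q0 = rec X. a.b.0 + b.X has moves =a=> q1, =b=> q0
  q1 = b.0 has moves =b=> q2
  q2 = 0 has moves stopped
Bisimilarity quotient blocks:
  B0 = {p0}
  B1 = {p1}
  B2 = {p2, q1}
  B3 = {p3, q2}
  B4 = {q0}
p0 ∈ B0, q0 ∈ B4 → different blocks

P ≁ Q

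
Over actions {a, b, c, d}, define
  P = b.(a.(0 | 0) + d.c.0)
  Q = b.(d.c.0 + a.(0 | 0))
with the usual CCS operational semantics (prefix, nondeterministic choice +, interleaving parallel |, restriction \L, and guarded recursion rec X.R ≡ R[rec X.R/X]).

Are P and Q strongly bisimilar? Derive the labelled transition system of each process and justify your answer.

Reachable graph of P (5 states):
  p0 = b.(a.(0 | 0) + d.c.0) → ··b··> p1
  p1 = a.(0 | 0) + d.c.0 → ··a··> p2, ··d··> p3
  p2 = 0 | 0 → ·
  p3 = c.0 → ··c··> p4
  p4 = 0 → ·
Reachable graph of Q (5 states):
  q0 = b.(d.c.0 + a.(0 | 0)) → ··b··> q1
  q1 = d.c.0 + a.(0 | 0) → ··a··> q2, ··d··> q3
  q2 = 0 | 0 → ·
  q3 = c.0 → ··c··> q4
  q4 = 0 → ·
Coarsest stable partition (strong bisimilarity classes):
  B0 = {p0, q0}
  B1 = {p1, q1}
  B2 = {p2, p4, q2, q4}
  B3 = {p3, q3}
p0 ∈ B0, q0 ∈ B0 → same block

YES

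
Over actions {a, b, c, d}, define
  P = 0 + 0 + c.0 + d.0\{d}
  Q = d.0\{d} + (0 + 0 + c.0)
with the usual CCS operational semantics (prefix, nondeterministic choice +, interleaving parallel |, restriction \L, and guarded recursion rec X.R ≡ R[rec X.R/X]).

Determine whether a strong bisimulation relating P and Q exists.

Reachable graph of P (3 states):
  s0 = 0 + 0 + c.0 + d.0\{d} has moves ··c··> s1, ··d··> s2
  s1 = 0 has moves ∅
  s2 = 0\{d} has moves ∅
Reachable graph of Q (3 states):
  t0 = d.0\{d} + (0 + 0 + c.0) has moves ··c··> t1, ··d··> t2
  t1 = 0 has moves ∅
  t2 = 0\{d} has moves ∅
Coarsest stable partition (strong bisimilarity classes):
  B0 = {s0, t0}
  B1 = {s1, s2, t1, t2}
s0 ∈ B0, t0 ∈ B0 → same block

YES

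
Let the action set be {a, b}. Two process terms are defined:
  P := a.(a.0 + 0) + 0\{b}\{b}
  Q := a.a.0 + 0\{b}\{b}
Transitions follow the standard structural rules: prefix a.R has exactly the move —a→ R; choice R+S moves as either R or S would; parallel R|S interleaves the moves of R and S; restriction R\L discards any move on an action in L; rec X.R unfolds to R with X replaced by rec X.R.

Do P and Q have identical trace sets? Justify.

LTS(P): 3 reachable states
  u0 = a.(a.0 + 0) + 0\{b}\{b} → ··a··> u1
  u1 = a.0 + 0 → ··a··> u2
  u2 = 0 → ∅
LTS(Q): 3 reachable states
  v0 = a.a.0 + 0\{b}\{b} → ··a··> v1
  v1 = a.0 → ··a··> v2
  v2 = 0 → ∅
Coarsest stable partition (strong bisimilarity classes):
  B0 = {u0, v0}
  B1 = {u1, v1}
  B2 = {u2, v2}
u0 ∈ B0, v0 ∈ B0 → same block
Bisimilar ⇒ trace-equivalent.

trace-equivalent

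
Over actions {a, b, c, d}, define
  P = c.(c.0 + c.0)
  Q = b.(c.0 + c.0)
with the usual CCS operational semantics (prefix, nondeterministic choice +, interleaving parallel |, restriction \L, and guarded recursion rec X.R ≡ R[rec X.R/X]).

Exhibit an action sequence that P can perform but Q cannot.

P's transition system — 3 states:
  p0 = c.(c.0 + c.0) | --c--▸ p1
  p1 = c.0 + c.0 | --c--▸ p2
  p2 = 0 | ∅
Q's transition system — 3 states:
  q0 = b.(c.0 + c.0) | --b--▸ q1
  q1 = c.0 + c.0 | --c--▸ q2
  q2 = 0 | ∅
Run σ = ⟨c⟩ on P: start {p0}
  after c @ step 1: {p1}
  ✓ P
Run σ = ⟨c⟩ on Q: start {q0}
  after c @ step 1: ∅ (Q stuck)

c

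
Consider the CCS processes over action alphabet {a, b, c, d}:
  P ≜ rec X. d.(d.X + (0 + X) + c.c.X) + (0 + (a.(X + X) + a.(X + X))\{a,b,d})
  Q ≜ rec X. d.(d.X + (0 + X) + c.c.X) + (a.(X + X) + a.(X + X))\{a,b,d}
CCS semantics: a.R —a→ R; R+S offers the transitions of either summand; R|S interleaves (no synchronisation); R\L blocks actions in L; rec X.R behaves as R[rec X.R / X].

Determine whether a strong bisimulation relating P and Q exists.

YES

P's transition system — 3 states:
  u0 = rec X. d.(d.X + (0 + X) + c.c.X) + (0 + (a.(X + X) + a.(X + X))\{a,b,d}) | -d-> u1
  u1 = d.(rec X. d.(d.X + (0 + X) + c.c.X) + (0 + (a.(X + X) + a.(X + X))\{a,b,d})) + (0 + (rec X. d.(d.X + (0 + X) + c.c.X) + (0 + (a.(X + X) + a.(X + X))\{a,b,d}))) + c.c.(rec X. d.(d.X + (0 + X) + c.c.X) + (0 + (a.(X + X) + a.(X + X))\{a,b,d})) | -c-> u2, -d-> u0, -d-> u1
  u2 = c.(rec X. d.(d.X + (0 + X) + c.c.X) + (0 + (a.(X + X) + a.(X + X))\{a,b,d})) | -c-> u0
Q's transition system — 3 states:
  v0 = rec X. d.(d.X + (0 + X) + c.c.X) + (a.(X + X) + a.(X + X))\{a,b,d} | -d-> v1
  v1 = d.(rec X. d.(d.X + (0 + X) + c.c.X) + (a.(X + X) + a.(X + X))\{a,b,d}) + (0 + (rec X. d.(d.X + (0 + X) + c.c.X) + (a.(X + X) + a.(X + X))\{a,b,d})) + c.c.(rec X. d.(d.X + (0 + X) + c.c.X) + (a.(X + X) + a.(X + X))\{a,b,d}) | -c-> v2, -d-> v0, -d-> v1
  v2 = c.(rec X. d.(d.X + (0 + X) + c.c.X) + (a.(X + X) + a.(X + X))\{a,b,d}) | -c-> v0
Bisimilarity quotient blocks:
  B0 = {u0, v0}
  B1 = {u1, v1}
  B2 = {u2, v2}
u0 ∈ B0, v0 ∈ B0 → same block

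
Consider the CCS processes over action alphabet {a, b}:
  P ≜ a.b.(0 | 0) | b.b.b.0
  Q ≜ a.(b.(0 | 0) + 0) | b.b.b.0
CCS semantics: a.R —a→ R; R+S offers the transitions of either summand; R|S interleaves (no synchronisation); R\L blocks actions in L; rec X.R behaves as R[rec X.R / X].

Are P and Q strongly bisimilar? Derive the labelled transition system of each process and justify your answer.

LTS(P): 12 reachable states
  u0 = a.b.(0 | 0) | b.b.b.0 has moves --a--▸ u1, --b--▸ u2
  u1 = b.(0 | 0) | b.b.b.0 has moves --b--▸ u3, --b--▸ u4
  u2 = a.b.(0 | 0) | b.b.0 has moves --a--▸ u4, --b--▸ u5
  u3 = 0 | 0 | b.b.b.0 has moves --b--▸ u6
  u4 = b.(0 | 0) | b.b.0 has moves --b--▸ u6, --b--▸ u7
  u5 = a.b.(0 | 0) | b.0 has moves --a--▸ u7, --b--▸ u8
  u6 = 0 | 0 | b.b.0 has moves --b--▸ u9
  u7 = b.(0 | 0) | b.0 has moves --b--▸ u10, --b--▸ u9
  u8 = a.b.(0 | 0) | 0 has moves --a--▸ u10
  u9 = 0 | 0 | b.0 has moves --b--▸ u11
  u10 = b.(0 | 0) | 0 has moves --b--▸ u11
  u11 = 0 | 0 | 0 has moves ·
LTS(Q): 12 reachable states
  v0 = a.(b.(0 | 0) + 0) | b.b.b.0 has moves --a--▸ v1, --b--▸ v2
  v1 = (b.(0 | 0) + 0) | b.b.b.0 has moves --b--▸ v3, --b--▸ v4
  v2 = a.(b.(0 | 0) + 0) | b.b.0 has moves --a--▸ v3, --b--▸ v5
  v3 = (b.(0 | 0) + 0) | b.b.0 has moves --b--▸ v6, --b--▸ v7
  v4 = 0 | 0 | b.b.b.0 has moves --b--▸ v7
  v5 = a.(b.(0 | 0) + 0) | b.0 has moves --a--▸ v6, --b--▸ v8
  v6 = (b.(0 | 0) + 0) | b.0 has moves --b--▸ v10, --b--▸ v9
  v7 = 0 | 0 | b.b.0 has moves --b--▸ v10
  v8 = a.(b.(0 | 0) + 0) | 0 has moves --a--▸ v9
  v9 = (b.(0 | 0) + 0) | 0 has moves --b--▸ v11
  v10 = 0 | 0 | b.0 has moves --b--▸ v11
  v11 = 0 | 0 | 0 has moves ·
Bisimilarity quotient blocks:
  B0 = {u0, v0}
  B1 = {u1, v1}
  B2 = {u3, u4, v3, v4}
  B3 = {u6, u7, v6, v7}
  B4 = {u10, u9, v10, v9}
  B5 = {u11, v11}
  B6 = {u2, v2}
  B7 = {u5, v5}
  B8 = {u8, v8}
u0 ∈ B0, v0 ∈ B0 → same block

YES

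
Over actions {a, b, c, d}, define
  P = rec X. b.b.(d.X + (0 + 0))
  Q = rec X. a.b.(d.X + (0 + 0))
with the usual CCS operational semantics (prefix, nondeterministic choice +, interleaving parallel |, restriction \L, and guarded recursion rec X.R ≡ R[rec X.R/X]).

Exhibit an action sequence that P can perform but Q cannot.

LTS(P): 3 reachable states
  s0 = rec X. b.b.(d.X + (0 + 0)) → --b--▸ s1
  s1 = b.(d.(rec X. b.b.(d.X + (0 + 0))) + (0 + 0)) → --b--▸ s2
  s2 = d.(rec X. b.b.(d.X + (0 + 0))) + (0 + 0) → --d--▸ s0
LTS(Q): 3 reachable states
  t0 = rec X. a.b.(d.X + (0 + 0)) → --a--▸ t1
  t1 = b.(d.(rec X. a.b.(d.X + (0 + 0))) + (0 + 0)) → --b--▸ t2
  t2 = d.(rec X. a.b.(d.X + (0 + 0))) + (0 + 0) → --d--▸ t0
Trace ⟨b⟩ through P, begin at {s0}:
  after b @ step 1: {s1}
  — P admits the full trace.
Trace ⟨b⟩ through Q, begin at {t0}:
  after b @ step 1: no successor for Q

b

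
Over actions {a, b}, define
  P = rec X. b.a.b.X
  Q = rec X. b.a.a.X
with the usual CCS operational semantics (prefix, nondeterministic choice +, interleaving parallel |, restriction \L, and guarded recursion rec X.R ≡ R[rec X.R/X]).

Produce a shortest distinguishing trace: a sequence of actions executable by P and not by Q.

Reachable graph of P (3 states):
  p0 = rec X. b.a.b.X ⊢ =b=> p1
  p1 = a.b.(rec X. b.a.b.X) ⊢ =a=> p2
  p2 = b.(rec X. b.a.b.X) ⊢ =b=> p0
Reachable graph of Q (3 states):
  q0 = rec X. b.a.a.X ⊢ =b=> q1
  q1 = a.a.(rec X. b.a.a.X) ⊢ =a=> q2
  q2 = a.(rec X. b.a.a.X) ⊢ =a=> q0
Run σ = ⟨bab⟩ on P: start {p0}
  step 1 (b): {p1}
  step 2 (a): {p2}
  step 3 (b): {p0}
  — P admits the full trace.
Run σ = ⟨bab⟩ on Q: start {q0}
  step 1 (b): {q1}
  step 2 (a): {q2}
  step 3 (b): ∅ (Q stuck)

bab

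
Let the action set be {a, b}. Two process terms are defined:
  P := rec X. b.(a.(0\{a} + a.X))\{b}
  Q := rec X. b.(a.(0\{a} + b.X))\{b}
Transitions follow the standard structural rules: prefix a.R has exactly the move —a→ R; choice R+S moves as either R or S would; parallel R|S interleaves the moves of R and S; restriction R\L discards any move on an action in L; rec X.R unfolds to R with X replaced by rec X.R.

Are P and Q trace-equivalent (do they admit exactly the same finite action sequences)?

traces(P) ≠ traces(Q) — witness ⟨baa⟩

Reachable graph of P (4 states):
  p0 = rec X. b.(a.(0\{a} + a.X))\{b} :: ··b··> p1
  p1 = (a.(0\{a} + a.(rec X. b.(a.(0\{a} + a.X))\{b})))\{b} :: ··a··> p2
  p2 = (0\{a} + a.(rec X. b.(a.(0\{a} + a.X))\{b}))\{b} :: ··a··> p3
  p3 = (rec X. b.(a.(0\{a} + a.X))\{b})\{b} :: ∅
Reachable graph of Q (3 states):
  q0 = rec X. b.(a.(0\{a} + b.X))\{b} :: ··b··> q1
  q1 = (a.(0\{a} + b.(rec X. b.(a.(0\{a} + b.X))\{b})))\{b} :: ··a··> q2
  q2 = (0\{a} + b.(rec X. b.(a.(0\{a} + b.X))\{b}))\{b} :: ∅
Executing baa from P (initial set {p0}):
  [1] b ⇒ {p1}
  [2] a ⇒ {p2}
  [3] a ⇒ {p3}
  — P admits the full trace.
Executing baa from Q (initial set {q0}):
  [1] b ⇒ {q1}
  [2] a ⇒ {q2}
  [3] a ⇒ ∅  — Q cannot continue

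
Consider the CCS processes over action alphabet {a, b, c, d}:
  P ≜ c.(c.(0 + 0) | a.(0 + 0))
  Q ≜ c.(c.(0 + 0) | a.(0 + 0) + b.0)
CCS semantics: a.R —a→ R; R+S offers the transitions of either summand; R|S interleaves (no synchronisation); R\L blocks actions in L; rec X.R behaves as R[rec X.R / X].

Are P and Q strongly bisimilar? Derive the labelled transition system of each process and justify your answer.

P's transition system — 5 states:
  m0 = c.(c.(0 + 0) | a.(0 + 0)) ⊢ =c=> m1
  m1 = c.(0 + 0) | a.(0 + 0) ⊢ =a=> m2, =c=> m3
  m2 = c.(0 + 0) | (0 + 0) ⊢ =c=> m4
  m3 = (0 + 0) | a.(0 + 0) ⊢ =a=> m4
  m4 = (0 + 0) | (0 + 0) ⊢ stopped
Q's transition system — 6 states:
  n0 = c.(c.(0 + 0) | a.(0 + 0) + b.0) ⊢ =c=> n1
  n1 = c.(0 + 0) | a.(0 + 0) + b.0 ⊢ =a=> n2, =b=> n3, =c=> n4
  n2 = c.(0 + 0) | (0 + 0) ⊢ =c=> n5
  n3 = 0 ⊢ stopped
  n4 = (0 + 0) | a.(0 + 0) ⊢ =a=> n5
  n5 = (0 + 0) | (0 + 0) ⊢ stopped
Coarsest stable partition (strong bisimilarity classes):
  B0 = {m0}
  B1 = {m1}
  B2 = {m3, n4}
  B3 = {m4, n3, n5}
  B4 = {m2, n2}
  B5 = {n0}
  B6 = {n1}
m0 ∈ B0, n0 ∈ B5 → different blocks

NO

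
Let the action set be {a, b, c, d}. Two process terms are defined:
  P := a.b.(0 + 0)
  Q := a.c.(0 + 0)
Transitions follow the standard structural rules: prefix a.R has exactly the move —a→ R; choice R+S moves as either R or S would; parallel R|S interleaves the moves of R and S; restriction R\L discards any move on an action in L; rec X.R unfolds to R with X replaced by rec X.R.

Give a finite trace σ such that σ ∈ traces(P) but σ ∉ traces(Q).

P's transition system — 3 states:
  s0 = a.b.(0 + 0) → =a=> s1
  s1 = b.(0 + 0) → =b=> s2
  s2 = 0 + 0 → ∅
Q's transition system — 3 states:
  t0 = a.c.(0 + 0) → =a=> t1
  t1 = c.(0 + 0) → =c=> t2
  t2 = 0 + 0 → ∅
Trace ⟨ab⟩ through P, begin at {s0}:
  step 1 (a): {s1}
  step 2 (b): {s2}
  ✓ P
Trace ⟨ab⟩ through Q, begin at {t0}:
  step 1 (a): {t1}
  step 2 (b): ∅  — Q cannot continue

ab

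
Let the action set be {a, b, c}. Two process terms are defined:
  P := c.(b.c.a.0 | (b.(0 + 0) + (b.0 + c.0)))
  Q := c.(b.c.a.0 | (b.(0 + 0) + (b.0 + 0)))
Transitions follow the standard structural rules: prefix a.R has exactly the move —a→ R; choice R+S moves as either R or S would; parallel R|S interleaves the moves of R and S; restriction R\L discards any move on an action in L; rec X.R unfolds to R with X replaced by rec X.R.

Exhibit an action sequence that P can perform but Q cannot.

cc

P's transition system — 13 states:
  s0 = c.(b.c.a.0 | (b.(0 + 0) + (b.0 + c.0))) :: =c=> s1
  s1 = b.c.a.0 | (b.(0 + 0) + (b.0 + c.0)) :: =b=> s2, =b=> s3, =b=> s4, =c=> s3
  s2 = b.c.a.0 | (0 + 0) :: =b=> s5
  s3 = b.c.a.0 | 0 :: =b=> s6
  s4 = c.a.0 | (b.(0 + 0) + (b.0 + c.0)) :: =b=> s5, =b=> s6, =c=> s6, =c=> s7
  s5 = c.a.0 | (0 + 0) :: =c=> s8
  s6 = c.a.0 | 0 :: =c=> s9
  s7 = a.0 | (b.(0 + 0) + (b.0 + c.0)) :: =a=> s10, =b=> s8, =b=> s9, =c=> s9
  s8 = a.0 | (0 + 0) :: =a=> s11
  s9 = a.0 | 0 :: =a=> s12
  s10 = 0 | (b.(0 + 0) + (b.0 + c.0)) :: =b=> s11, =b=> s12, =c=> s12
  s11 = 0 | (0 + 0) :: (no moves)
  s12 = 0 | 0 :: (no moves)
Q's transition system — 13 states:
  t0 = c.(b.c.a.0 | (b.(0 + 0) + (b.0 + 0))) :: =c=> t1
  t1 = b.c.a.0 | (b.(0 + 0) + (b.0 + 0)) :: =b=> t2, =b=> t3, =b=> t4
  t2 = b.c.a.0 | (0 + 0) :: =b=> t5
  t3 = b.c.a.0 | 0 :: =b=> t6
  t4 = c.a.0 | (b.(0 + 0) + (b.0 + 0)) :: =b=> t5, =b=> t6, =c=> t7
  t5 = c.a.0 | (0 + 0) :: =c=> t8
  t6 = c.a.0 | 0 :: =c=> t9
  t7 = a.0 | (b.(0 + 0) + (b.0 + 0)) :: =a=> t10, =b=> t8, =b=> t9
  t8 = a.0 | (0 + 0) :: =a=> t11
  t9 = a.0 | 0 :: =a=> t12
  t10 = 0 | (b.(0 + 0) + (b.0 + 0)) :: =b=> t11, =b=> t12
  t11 = 0 | (0 + 0) :: (no moves)
  t12 = 0 | 0 :: (no moves)
Trace ⟨cc⟩ through P, begin at {s0}:
  [1] c ⇒ {s1}
  [2] c ⇒ {s3}
  P completes σ.
Trace ⟨cc⟩ through Q, begin at {t0}:
  [1] c ⇒ {t1}
  [2] c ⇒ no successor for Q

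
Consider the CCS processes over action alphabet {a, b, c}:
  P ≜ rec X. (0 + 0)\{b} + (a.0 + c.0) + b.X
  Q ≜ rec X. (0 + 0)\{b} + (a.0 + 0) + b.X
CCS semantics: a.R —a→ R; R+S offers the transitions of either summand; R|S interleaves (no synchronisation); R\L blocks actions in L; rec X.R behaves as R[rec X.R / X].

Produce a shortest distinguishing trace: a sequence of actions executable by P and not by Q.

c

Reachable graph of P (2 states):
  p0 = rec X. (0 + 0)\{b} + (a.0 + c.0) + b.X ⊢ ··a··> p1, ··b··> p0, ··c··> p1
  p1 = 0 ⊢ (no moves)
Reachable graph of Q (2 states):
  q0 = rec X. (0 + 0)\{b} + (a.0 + 0) + b.X ⊢ ··a··> q1, ··b··> q0
  q1 = 0 ⊢ (no moves)
Run σ = ⟨c⟩ on P: start {p0}
  after c @ step 1: {p1}
  ✓ P
Run σ = ⟨c⟩ on Q: start {q0}
  after c @ step 1: no successor for Q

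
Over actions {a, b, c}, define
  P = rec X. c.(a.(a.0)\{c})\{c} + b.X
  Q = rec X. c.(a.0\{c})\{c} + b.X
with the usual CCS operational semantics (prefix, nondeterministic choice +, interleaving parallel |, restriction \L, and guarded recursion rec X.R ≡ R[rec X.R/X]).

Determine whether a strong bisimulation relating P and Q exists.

NO

LTS(P): 4 reachable states
  p0 = rec X. c.(a.(a.0)\{c})\{c} + b.X has moves ··b··> p0, ··c··> p1
  p1 = (a.(a.0)\{c})\{c} has moves ··a··> p2
  p2 = (a.0)\{c}\{c} has moves ··a··> p3
  p3 = 0\{c}\{c} has moves (no moves)
LTS(Q): 3 reachable states
  q0 = rec X. c.(a.0\{c})\{c} + b.X has moves ··b··> q0, ··c··> q1
  q1 = (a.0\{c})\{c} has moves ··a··> q2
  q2 = 0\{c}\{c} has moves (no moves)
Partition-refinement fixed point:
  B0 = {p0}
  B1 = {p1}
  B2 = {p2, q1}
  B3 = {p3, q2}
  B4 = {q0}
p0 ∈ B0, q0 ∈ B4 → different blocks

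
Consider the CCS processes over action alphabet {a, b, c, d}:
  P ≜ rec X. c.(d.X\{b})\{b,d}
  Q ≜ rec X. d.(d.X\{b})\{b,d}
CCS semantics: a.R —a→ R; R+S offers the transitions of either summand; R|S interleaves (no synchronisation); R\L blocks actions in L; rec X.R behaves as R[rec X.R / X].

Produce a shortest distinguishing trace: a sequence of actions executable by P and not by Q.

Reachable graph of P (2 states):
  m0 = rec X. c.(d.X\{b})\{b,d} → =c=> m1
  m1 = (d.(rec X. c.(d.X\{b})\{b,d})\{b})\{b,d} → ∅
Reachable graph of Q (2 states):
  n0 = rec X. d.(d.X\{b})\{b,d} → =d=> n1
  n1 = (d.(rec X. d.(d.X\{b})\{b,d})\{b})\{b,d} → ∅
Trace ⟨c⟩ through P, begin at {m0}:
  after c @ step 1: {m1}
  P completes σ.
Trace ⟨c⟩ through Q, begin at {n0}:
  after c @ step 1: ∅  — Q cannot continue

c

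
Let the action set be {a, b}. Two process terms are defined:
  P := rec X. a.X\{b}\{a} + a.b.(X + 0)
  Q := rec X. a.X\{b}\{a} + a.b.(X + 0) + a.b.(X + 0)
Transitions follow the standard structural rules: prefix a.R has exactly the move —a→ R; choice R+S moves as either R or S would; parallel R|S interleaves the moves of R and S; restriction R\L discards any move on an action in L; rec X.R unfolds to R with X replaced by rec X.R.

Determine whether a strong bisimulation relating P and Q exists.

LTS(P): 4 reachable states
  s0 = rec X. a.X\{b}\{a} + a.b.(X + 0) | —a→ s1, —a→ s2
  s1 = (rec X. a.X\{b}\{a} + a.b.(X + 0))\{b}\{a} | ∅
  s2 = b.((rec X. a.X\{b}\{a} + a.b.(X + 0)) + 0) | —b→ s3
  s3 = (rec X. a.X\{b}\{a} + a.b.(X + 0)) + 0 | —a→ s1, —a→ s2
LTS(Q): 4 reachable states
  t0 = rec X. a.X\{b}\{a} + a.b.(X + 0) + a.b.(X + 0) | —a→ t1, —a→ t2
  t1 = (rec X. a.X\{b}\{a} + a.b.(X + 0) + a.b.(X + 0))\{b}\{a} | ∅
  t2 = b.((rec X. a.X\{b}\{a} + a.b.(X + 0) + a.b.(X + 0)) + 0) | —b→ t3
  t3 = (rec X. a.X\{b}\{a} + a.b.(X + 0) + a.b.(X + 0)) + 0 | —a→ t1, —a→ t2
Coarsest stable partition (strong bisimilarity classes):
  B0 = {s0, s3, t0, t3}
  B1 = {s1, t1}
  B2 = {s2, t2}
s0 ∈ B0, t0 ∈ B0 → same block

P ~ Q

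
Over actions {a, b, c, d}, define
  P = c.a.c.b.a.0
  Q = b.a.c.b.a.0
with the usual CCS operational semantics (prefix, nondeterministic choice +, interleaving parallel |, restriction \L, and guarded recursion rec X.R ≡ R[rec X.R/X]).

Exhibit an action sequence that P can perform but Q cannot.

LTS(P): 6 reachable states
  u0 = c.a.c.b.a.0 ⊢ --c--▸ u1
  u1 = a.c.b.a.0 ⊢ --a--▸ u2
  u2 = c.b.a.0 ⊢ --c--▸ u3
  u3 = b.a.0 ⊢ --b--▸ u4
  u4 = a.0 ⊢ --a--▸ u5
  u5 = 0 ⊢ deadlocked
LTS(Q): 6 reachable states
  v0 = b.a.c.b.a.0 ⊢ --b--▸ v1
  v1 = a.c.b.a.0 ⊢ --a--▸ v2
  v2 = c.b.a.0 ⊢ --c--▸ v3
  v3 = b.a.0 ⊢ --b--▸ v4
  v4 = a.0 ⊢ --a--▸ v5
  v5 = 0 ⊢ deadlocked
Executing c from P (initial set {u0}):
  step 1 (c): {u1}
  P completes σ.
Executing c from Q (initial set {v0}):
  step 1 (c): ∅ (Q stuck)

c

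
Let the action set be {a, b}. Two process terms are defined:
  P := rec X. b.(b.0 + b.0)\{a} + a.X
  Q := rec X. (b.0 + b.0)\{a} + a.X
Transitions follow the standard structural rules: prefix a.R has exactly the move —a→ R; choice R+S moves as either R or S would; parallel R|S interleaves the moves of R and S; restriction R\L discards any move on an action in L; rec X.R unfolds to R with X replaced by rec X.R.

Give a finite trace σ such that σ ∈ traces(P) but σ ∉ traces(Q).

LTS(P): 3 reachable states
  p0 = rec X. b.(b.0 + b.0)\{a} + a.X → —a→ p0, —b→ p1
  p1 = (b.0 + b.0)\{a} → —b→ p2
  p2 = 0\{a} → ∅
LTS(Q): 2 reachable states
  q0 = rec X. (b.0 + b.0)\{a} + a.X → —a→ q0, —b→ q1
  q1 = 0\{a} → ∅
Executing bb from P (initial set {p0}):
  after b @ step 1: {p1}
  after b @ step 2: {p2}
  — P admits the full trace.
Executing bb from Q (initial set {q0}):
  after b @ step 1: {q1}
  after b @ step 2: no successor for Q

bb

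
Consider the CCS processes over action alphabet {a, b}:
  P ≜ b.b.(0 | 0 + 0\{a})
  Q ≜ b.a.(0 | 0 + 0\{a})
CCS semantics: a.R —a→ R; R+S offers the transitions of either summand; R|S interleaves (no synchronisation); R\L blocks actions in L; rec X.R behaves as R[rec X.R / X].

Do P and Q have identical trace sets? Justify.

NO — witness ⟨bb⟩

P's transition system — 3 states:
  p0 = b.b.(0 | 0 + 0\{a}) | --b--▸ p1
  p1 = b.(0 | 0 + 0\{a}) | --b--▸ p2
  p2 = 0 | 0 + 0\{a} | ∅
Q's transition system — 3 states:
  q0 = b.a.(0 | 0 + 0\{a}) | --b--▸ q1
  q1 = a.(0 | 0 + 0\{a}) | --a--▸ q2
  q2 = 0 | 0 + 0\{a} | ∅
Run σ = ⟨bb⟩ on P: start {p0}
  step 1 (b): {p1}
  step 2 (b): {p2}
  — P admits the full trace.
Run σ = ⟨bb⟩ on Q: start {q0}
  step 1 (b): {q1}
  step 2 (b): no successor for Q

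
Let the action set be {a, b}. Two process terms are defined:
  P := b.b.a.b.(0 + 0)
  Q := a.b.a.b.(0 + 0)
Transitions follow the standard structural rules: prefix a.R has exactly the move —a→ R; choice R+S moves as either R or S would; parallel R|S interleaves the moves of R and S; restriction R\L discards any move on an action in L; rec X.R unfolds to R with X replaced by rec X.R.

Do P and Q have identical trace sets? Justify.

NO — witness ⟨b⟩

P's transition system — 5 states:
  p0 = b.b.a.b.(0 + 0) has moves —b→ p1
  p1 = b.a.b.(0 + 0) has moves —b→ p2
  p2 = a.b.(0 + 0) has moves —a→ p3
  p3 = b.(0 + 0) has moves —b→ p4
  p4 = 0 + 0 has moves ·
Q's transition system — 5 states:
  q0 = a.b.a.b.(0 + 0) has moves —a→ q1
  q1 = b.a.b.(0 + 0) has moves —b→ q2
  q2 = a.b.(0 + 0) has moves —a→ q3
  q3 = b.(0 + 0) has moves —b→ q4
  q4 = 0 + 0 has moves ·
Trace ⟨b⟩ through P, begin at {p0}:
  [1] b ⇒ {p1}
  — P admits the full trace.
Trace ⟨b⟩ through Q, begin at {q0}:
  [1] b ⇒ ∅ (Q stuck)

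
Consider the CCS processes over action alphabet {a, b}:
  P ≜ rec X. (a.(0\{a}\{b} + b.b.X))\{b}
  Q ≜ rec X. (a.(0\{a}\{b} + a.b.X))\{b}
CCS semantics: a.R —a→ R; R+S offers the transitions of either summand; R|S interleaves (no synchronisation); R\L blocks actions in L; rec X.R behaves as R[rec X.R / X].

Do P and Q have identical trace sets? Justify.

traces(P) ≠ traces(Q) — witness ⟨aa⟩

LTS(P): 2 reachable states
  p0 = rec X. (a.(0\{a}\{b} + b.b.X))\{b} → ··a··> p1
  p1 = (0\{a}\{b} + b.b.(rec X. (a.(0\{a}\{b} + b.b.X))\{b}))\{b} → ∅
LTS(Q): 3 reachable states
  q0 = rec X. (a.(0\{a}\{b} + a.b.X))\{b} → ··a··> q1
  q1 = (0\{a}\{b} + a.b.(rec X. (a.(0\{a}\{b} + a.b.X))\{b}))\{b} → ··a··> q2
  q2 = (b.(rec X. (a.(0\{a}\{b} + a.b.X))\{b}))\{b} → ∅
Trace ⟨aa⟩ through Q, begin at {q0}:
  step 1 (a): {q1}
  step 2 (a): {q2}
  ✓ Q
Trace ⟨aa⟩ through P, begin at {p0}:
  step 1 (a): {p1}
  step 2 (a): no successor for P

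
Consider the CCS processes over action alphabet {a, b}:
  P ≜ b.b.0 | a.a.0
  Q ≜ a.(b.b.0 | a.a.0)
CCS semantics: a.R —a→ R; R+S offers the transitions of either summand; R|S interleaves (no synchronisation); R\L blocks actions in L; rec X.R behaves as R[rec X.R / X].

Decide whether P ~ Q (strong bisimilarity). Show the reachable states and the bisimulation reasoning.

Reachable graph of P (9 states):
  s0 = b.b.0 | a.a.0 has moves ··a··> s1, ··b··> s2
  s1 = b.b.0 | a.0 has moves ··a··> s3, ··b··> s4
  s2 = b.0 | a.a.0 has moves ··a··> s4, ··b··> s5
  s3 = b.b.0 | 0 has moves ··b··> s6
  s4 = b.0 | a.0 has moves ··a··> s6, ··b··> s7
  s5 = 0 | a.a.0 has moves ··a··> s7
  s6 = b.0 | 0 has moves ··b··> s8
  s7 = 0 | a.0 has moves ··a··> s8
  s8 = 0 | 0 has moves ∅
Reachable graph of Q (10 states):
  t0 = a.(b.b.0 | a.a.0) has moves ··a··> t1
  t1 = b.b.0 | a.a.0 has moves ··a··> t2, ··b··> t3
  t2 = b.b.0 | a.0 has moves ··a··> t4, ··b··> t5
  t3 = b.0 | a.a.0 has moves ··a··> t5, ··b··> t6
  t4 = b.b.0 | 0 has moves ··b··> t7
  t5 = b.0 | a.0 has moves ··a··> t7, ··b··> t8
  t6 = 0 | a.a.0 has moves ··a··> t8
  t7 = b.0 | 0 has moves ··b··> t9
  t8 = 0 | a.0 has moves ··a··> t9
  t9 = 0 | 0 has moves ∅
Coarsest stable partition (strong bisimilarity classes):
  B0 = {s0, t1}
  B1 = {s2, t3}
  B2 = {s4, t5}
  B3 = {s7, t8}
  B4 = {s8, t9}
  B5 = {s6, t7}
  B6 = {s5, t6}
  B7 = {s1, t2}
  B8 = {s3, t4}
  B9 = {t0}
s0 ∈ B0, t0 ∈ B9 → different blocks

P ≁ Q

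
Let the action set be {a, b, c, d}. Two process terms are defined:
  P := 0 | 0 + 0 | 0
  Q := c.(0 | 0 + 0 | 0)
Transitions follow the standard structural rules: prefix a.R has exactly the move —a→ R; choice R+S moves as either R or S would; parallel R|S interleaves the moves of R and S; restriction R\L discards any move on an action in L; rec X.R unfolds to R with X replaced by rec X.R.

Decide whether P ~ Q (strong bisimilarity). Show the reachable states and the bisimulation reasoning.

LTS(P): 1 reachable states
  s0 = 0 | 0 + 0 | 0 | (no moves)
LTS(Q): 2 reachable states
  t0 = c.(0 | 0 + 0 | 0) | -c-> t1
  t1 = 0 | 0 + 0 | 0 | (no moves)
Coarsest stable partition (strong bisimilarity classes):
  B0 = {s0, t1}
  B1 = {t0}
s0 ∈ B0, t0 ∈ B1 → different blocks

NO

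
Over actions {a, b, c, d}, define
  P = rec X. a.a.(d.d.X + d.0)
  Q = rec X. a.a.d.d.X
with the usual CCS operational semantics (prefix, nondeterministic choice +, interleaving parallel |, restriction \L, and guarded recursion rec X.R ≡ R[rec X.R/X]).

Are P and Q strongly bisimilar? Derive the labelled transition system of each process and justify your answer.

not bisimilar

LTS(P): 5 reachable states
  p0 = rec X. a.a.(d.d.X + d.0) has moves --a--▸ p1
  p1 = a.(d.d.(rec X. a.a.(d.d.X + d.0)) + d.0) has moves --a--▸ p2
  p2 = d.d.(rec X. a.a.(d.d.X + d.0)) + d.0 has moves --d--▸ p3, --d--▸ p4
  p3 = 0 has moves stopped
  p4 = d.(rec X. a.a.(d.d.X + d.0)) has moves --d--▸ p0
LTS(Q): 4 reachable states
  q0 = rec X. a.a.d.d.X has moves --a--▸ q1
  q1 = a.d.d.(rec X. a.a.d.d.X) has moves --a--▸ q2
  q2 = d.d.(rec X. a.a.d.d.X) has moves --d--▸ q3
  q3 = d.(rec X. a.a.d.d.X) has moves --d--▸ q0
Coarsest stable partition (strong bisimilarity classes):
  B0 = {p0}
  B1 = {p1}
  B2 = {p2}
  B3 = {p3}
  B4 = {p4}
  B5 = {q0}
  B6 = {q1}
  B7 = {q2}
  B8 = {q3}
p0 ∈ B0, q0 ∈ B5 → different blocks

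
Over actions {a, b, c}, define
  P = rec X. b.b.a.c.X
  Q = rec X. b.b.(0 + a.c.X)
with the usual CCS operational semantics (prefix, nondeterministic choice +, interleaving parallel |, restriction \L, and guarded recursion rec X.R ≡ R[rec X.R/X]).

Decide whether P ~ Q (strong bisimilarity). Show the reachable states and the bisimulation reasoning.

YES

Reachable graph of P (4 states):
  p0 = rec X. b.b.a.c.X has moves —b→ p1
  p1 = b.a.c.(rec X. b.b.a.c.X) has moves —b→ p2
  p2 = a.c.(rec X. b.b.a.c.X) has moves —a→ p3
  p3 = c.(rec X. b.b.a.c.X) has moves —c→ p0
Reachable graph of Q (4 states):
  q0 = rec X. b.b.(0 + a.c.X) has moves —b→ q1
  q1 = b.(0 + a.c.(rec X. b.b.(0 + a.c.X))) has moves —b→ q2
  q2 = 0 + a.c.(rec X. b.b.(0 + a.c.X)) has moves —a→ q3
  q3 = c.(rec X. b.b.(0 + a.c.X)) has moves —c→ q0
Partition-refinement fixed point:
  B0 = {p0, q0}
  B1 = {p1, q1}
  B2 = {p2, q2}
  B3 = {p3, q3}
p0 ∈ B0, q0 ∈ B0 → same block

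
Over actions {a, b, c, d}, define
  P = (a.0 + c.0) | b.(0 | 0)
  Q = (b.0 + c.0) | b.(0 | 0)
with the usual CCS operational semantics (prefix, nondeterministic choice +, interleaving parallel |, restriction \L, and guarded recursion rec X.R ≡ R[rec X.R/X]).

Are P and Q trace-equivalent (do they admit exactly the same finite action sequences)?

LTS(P): 4 reachable states
  p0 = (a.0 + c.0) | b.(0 | 0) :: ··a··> p1, ··b··> p2, ··c··> p1
  p1 = 0 | b.(0 | 0) :: ··b··> p3
  p2 = (a.0 + c.0) | (0 | 0) :: ··a··> p3, ··c··> p3
  p3 = 0 | (0 | 0) :: ∅
LTS(Q): 4 reachable states
  q0 = (b.0 + c.0) | b.(0 | 0) :: ··b··> q1, ··b··> q2, ··c··> q2
  q1 = (b.0 + c.0) | (0 | 0) :: ··b··> q3, ··c··> q3
  q2 = 0 | b.(0 | 0) :: ··b··> q3
  q3 = 0 | (0 | 0) :: ∅
Run σ = ⟨a⟩ on P: start {p0}
  after a @ step 1: {p1}
  — P admits the full trace.
Run σ = ⟨a⟩ on Q: start {q0}
  after a @ step 1: ∅ (Q stuck)

NO — witness ⟨a⟩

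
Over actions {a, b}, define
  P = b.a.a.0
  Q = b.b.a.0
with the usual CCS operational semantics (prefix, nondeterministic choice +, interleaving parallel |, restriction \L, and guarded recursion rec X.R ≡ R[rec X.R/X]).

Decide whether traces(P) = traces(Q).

trace-distinct — witness ⟨ba⟩

LTS(P): 4 reachable states
  s0 = b.a.a.0 | =b=> s1
  s1 = a.a.0 | =a=> s2
  s2 = a.0 | =a=> s3
  s3 = 0 | stopped
LTS(Q): 4 reachable states
  t0 = b.b.a.0 | =b=> t1
  t1 = b.a.0 | =b=> t2
  t2 = a.0 | =a=> t3
  t3 = 0 | stopped
Run σ = ⟨ba⟩ on P: start {s0}
  [1] b ⇒ {s1}
  [2] a ⇒ {s2}
  ✓ P
Run σ = ⟨ba⟩ on Q: start {t0}
  [1] b ⇒ {t1}
  [2] a ⇒ no successor for Q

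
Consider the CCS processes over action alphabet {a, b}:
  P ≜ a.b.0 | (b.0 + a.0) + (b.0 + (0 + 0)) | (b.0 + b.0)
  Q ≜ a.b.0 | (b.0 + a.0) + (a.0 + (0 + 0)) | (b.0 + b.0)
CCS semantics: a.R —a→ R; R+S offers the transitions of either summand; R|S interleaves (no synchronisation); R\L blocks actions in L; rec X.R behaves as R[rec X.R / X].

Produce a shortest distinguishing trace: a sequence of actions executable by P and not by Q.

bb

P's transition system — 8 states:
  p0 = a.b.0 | (b.0 + a.0) + (b.0 + (0 + 0)) | (b.0 + b.0) → —a→ p1, —a→ p2, —b→ p1, —b→ p3, —b→ p4
  p1 = a.b.0 | 0 → —a→ p5
  p2 = b.0 | (b.0 + a.0) → —a→ p5, —b→ p5, —b→ p6
  p3 = (b.0 + (0 + 0)) | 0 → —b→ p7
  p4 = 0 | (b.0 + b.0) → —b→ p7
  p5 = b.0 | 0 → —b→ p7
  p6 = 0 | (b.0 + a.0) → —a→ p7, —b→ p7
  p7 = 0 | 0 → ·
Q's transition system — 8 states:
  q0 = a.b.0 | (b.0 + a.0) + (a.0 + (0 + 0)) | (b.0 + b.0) → —a→ q1, —a→ q2, —a→ q3, —b→ q2, —b→ q4
  q1 = 0 | (b.0 + b.0) → —b→ q5
  q2 = a.b.0 | 0 → —a→ q6
  q3 = b.0 | (b.0 + a.0) → —a→ q6, —b→ q6, —b→ q7
  q4 = (a.0 + (0 + 0)) | 0 → —a→ q5
  q5 = 0 | 0 → ·
  q6 = b.0 | 0 → —b→ q5
  q7 = 0 | (b.0 + a.0) → —a→ q5, —b→ q5
Executing bb from P (initial set {p0}):
  [1] b ⇒ {p1, p3, p4}
  [2] b ⇒ {p7}
  P completes σ.
Executing bb from Q (initial set {q0}):
  [1] b ⇒ {q2, q4}
  [2] b ⇒ ∅ (Q stuck)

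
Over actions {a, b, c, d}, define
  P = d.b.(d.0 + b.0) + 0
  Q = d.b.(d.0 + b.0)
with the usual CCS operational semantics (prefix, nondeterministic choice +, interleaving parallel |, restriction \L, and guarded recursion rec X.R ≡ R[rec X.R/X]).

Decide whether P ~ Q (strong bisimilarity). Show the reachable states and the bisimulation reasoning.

bisimilar

P's transition system — 4 states:
  u0 = d.b.(d.0 + b.0) + 0 | -d-> u1
  u1 = b.(d.0 + b.0) | -b-> u2
  u2 = d.0 + b.0 | -b-> u3, -d-> u3
  u3 = 0 | deadlocked
Q's transition system — 4 states:
  v0 = d.b.(d.0 + b.0) | -d-> v1
  v1 = b.(d.0 + b.0) | -b-> v2
  v2 = d.0 + b.0 | -b-> v3, -d-> v3
  v3 = 0 | deadlocked
Coarsest stable partition (strong bisimilarity classes):
  B0 = {u0, v0}
  B1 = {u1, v1}
  B2 = {u2, v2}
  B3 = {u3, v3}
u0 ∈ B0, v0 ∈ B0 → same block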